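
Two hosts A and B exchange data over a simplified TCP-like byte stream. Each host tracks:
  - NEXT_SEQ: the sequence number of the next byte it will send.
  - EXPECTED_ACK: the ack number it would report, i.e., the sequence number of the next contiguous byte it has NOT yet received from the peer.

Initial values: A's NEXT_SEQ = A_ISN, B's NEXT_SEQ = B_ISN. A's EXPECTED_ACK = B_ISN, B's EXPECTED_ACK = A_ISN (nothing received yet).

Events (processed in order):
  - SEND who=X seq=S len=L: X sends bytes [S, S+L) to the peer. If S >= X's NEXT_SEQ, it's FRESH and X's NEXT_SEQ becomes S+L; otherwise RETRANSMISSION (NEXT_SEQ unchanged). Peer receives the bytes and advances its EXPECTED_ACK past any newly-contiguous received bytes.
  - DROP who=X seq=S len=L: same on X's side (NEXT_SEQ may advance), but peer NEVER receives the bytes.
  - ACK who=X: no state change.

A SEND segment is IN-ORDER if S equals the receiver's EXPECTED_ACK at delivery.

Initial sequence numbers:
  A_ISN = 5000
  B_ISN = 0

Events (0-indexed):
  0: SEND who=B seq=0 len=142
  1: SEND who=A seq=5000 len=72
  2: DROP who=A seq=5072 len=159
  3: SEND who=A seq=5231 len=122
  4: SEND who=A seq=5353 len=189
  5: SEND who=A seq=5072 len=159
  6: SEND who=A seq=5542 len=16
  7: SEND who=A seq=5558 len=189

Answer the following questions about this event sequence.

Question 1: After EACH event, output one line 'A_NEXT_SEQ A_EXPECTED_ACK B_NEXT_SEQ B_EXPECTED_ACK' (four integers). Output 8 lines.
5000 142 142 5000
5072 142 142 5072
5231 142 142 5072
5353 142 142 5072
5542 142 142 5072
5542 142 142 5542
5558 142 142 5558
5747 142 142 5747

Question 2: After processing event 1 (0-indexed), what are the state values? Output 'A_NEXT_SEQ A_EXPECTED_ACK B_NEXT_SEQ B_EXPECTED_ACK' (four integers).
After event 0: A_seq=5000 A_ack=142 B_seq=142 B_ack=5000
After event 1: A_seq=5072 A_ack=142 B_seq=142 B_ack=5072

5072 142 142 5072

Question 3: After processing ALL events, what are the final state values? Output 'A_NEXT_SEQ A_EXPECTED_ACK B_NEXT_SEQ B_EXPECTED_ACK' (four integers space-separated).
Answer: 5747 142 142 5747

Derivation:
After event 0: A_seq=5000 A_ack=142 B_seq=142 B_ack=5000
After event 1: A_seq=5072 A_ack=142 B_seq=142 B_ack=5072
After event 2: A_seq=5231 A_ack=142 B_seq=142 B_ack=5072
After event 3: A_seq=5353 A_ack=142 B_seq=142 B_ack=5072
After event 4: A_seq=5542 A_ack=142 B_seq=142 B_ack=5072
After event 5: A_seq=5542 A_ack=142 B_seq=142 B_ack=5542
After event 6: A_seq=5558 A_ack=142 B_seq=142 B_ack=5558
After event 7: A_seq=5747 A_ack=142 B_seq=142 B_ack=5747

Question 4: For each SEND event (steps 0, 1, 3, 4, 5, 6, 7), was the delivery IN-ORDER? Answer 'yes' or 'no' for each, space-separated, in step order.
Step 0: SEND seq=0 -> in-order
Step 1: SEND seq=5000 -> in-order
Step 3: SEND seq=5231 -> out-of-order
Step 4: SEND seq=5353 -> out-of-order
Step 5: SEND seq=5072 -> in-order
Step 6: SEND seq=5542 -> in-order
Step 7: SEND seq=5558 -> in-order

Answer: yes yes no no yes yes yes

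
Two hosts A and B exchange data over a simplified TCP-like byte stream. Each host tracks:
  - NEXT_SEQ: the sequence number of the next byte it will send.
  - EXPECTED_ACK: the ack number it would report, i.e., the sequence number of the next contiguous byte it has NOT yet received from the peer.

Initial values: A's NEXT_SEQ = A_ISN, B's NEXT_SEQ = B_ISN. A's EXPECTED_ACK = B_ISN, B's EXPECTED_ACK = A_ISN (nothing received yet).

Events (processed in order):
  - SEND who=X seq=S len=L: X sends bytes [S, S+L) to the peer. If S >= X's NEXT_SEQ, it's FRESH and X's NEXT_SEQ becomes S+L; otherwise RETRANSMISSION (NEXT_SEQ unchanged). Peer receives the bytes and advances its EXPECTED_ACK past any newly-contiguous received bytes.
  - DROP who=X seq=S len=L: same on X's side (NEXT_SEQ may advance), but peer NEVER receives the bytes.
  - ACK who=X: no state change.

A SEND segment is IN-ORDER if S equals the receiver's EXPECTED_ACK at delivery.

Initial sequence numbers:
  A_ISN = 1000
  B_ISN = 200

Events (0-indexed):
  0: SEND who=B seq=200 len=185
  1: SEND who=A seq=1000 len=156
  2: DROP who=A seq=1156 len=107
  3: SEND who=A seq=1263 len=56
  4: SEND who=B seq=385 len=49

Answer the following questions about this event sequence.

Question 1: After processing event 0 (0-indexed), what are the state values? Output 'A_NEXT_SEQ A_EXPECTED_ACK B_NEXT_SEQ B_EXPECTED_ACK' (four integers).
After event 0: A_seq=1000 A_ack=385 B_seq=385 B_ack=1000

1000 385 385 1000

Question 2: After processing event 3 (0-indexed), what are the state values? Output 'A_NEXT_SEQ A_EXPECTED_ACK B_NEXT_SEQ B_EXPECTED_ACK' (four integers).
After event 0: A_seq=1000 A_ack=385 B_seq=385 B_ack=1000
After event 1: A_seq=1156 A_ack=385 B_seq=385 B_ack=1156
After event 2: A_seq=1263 A_ack=385 B_seq=385 B_ack=1156
After event 3: A_seq=1319 A_ack=385 B_seq=385 B_ack=1156

1319 385 385 1156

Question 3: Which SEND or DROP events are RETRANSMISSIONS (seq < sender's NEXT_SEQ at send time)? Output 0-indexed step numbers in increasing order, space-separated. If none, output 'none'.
Answer: none

Derivation:
Step 0: SEND seq=200 -> fresh
Step 1: SEND seq=1000 -> fresh
Step 2: DROP seq=1156 -> fresh
Step 3: SEND seq=1263 -> fresh
Step 4: SEND seq=385 -> fresh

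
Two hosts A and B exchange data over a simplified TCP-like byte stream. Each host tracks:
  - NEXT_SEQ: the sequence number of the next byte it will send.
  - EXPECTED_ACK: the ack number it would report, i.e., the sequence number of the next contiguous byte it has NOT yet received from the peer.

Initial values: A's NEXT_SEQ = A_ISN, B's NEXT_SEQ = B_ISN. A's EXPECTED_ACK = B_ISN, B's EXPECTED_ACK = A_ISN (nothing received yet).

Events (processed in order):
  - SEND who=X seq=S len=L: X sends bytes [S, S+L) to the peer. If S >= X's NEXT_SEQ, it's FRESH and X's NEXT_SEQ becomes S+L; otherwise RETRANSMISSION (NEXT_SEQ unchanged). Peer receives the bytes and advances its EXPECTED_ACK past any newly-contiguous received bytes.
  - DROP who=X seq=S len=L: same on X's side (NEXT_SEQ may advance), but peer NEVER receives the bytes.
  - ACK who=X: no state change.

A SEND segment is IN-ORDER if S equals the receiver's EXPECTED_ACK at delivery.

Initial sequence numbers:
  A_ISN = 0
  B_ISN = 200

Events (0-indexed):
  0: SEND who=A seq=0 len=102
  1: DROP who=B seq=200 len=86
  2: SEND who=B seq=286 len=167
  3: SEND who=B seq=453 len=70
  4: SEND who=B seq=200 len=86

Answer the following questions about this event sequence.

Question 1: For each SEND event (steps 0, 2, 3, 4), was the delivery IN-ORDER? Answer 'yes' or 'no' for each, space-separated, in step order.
Answer: yes no no yes

Derivation:
Step 0: SEND seq=0 -> in-order
Step 2: SEND seq=286 -> out-of-order
Step 3: SEND seq=453 -> out-of-order
Step 4: SEND seq=200 -> in-order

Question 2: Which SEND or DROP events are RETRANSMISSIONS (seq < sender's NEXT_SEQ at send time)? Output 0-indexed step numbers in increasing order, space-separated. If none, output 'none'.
Answer: 4

Derivation:
Step 0: SEND seq=0 -> fresh
Step 1: DROP seq=200 -> fresh
Step 2: SEND seq=286 -> fresh
Step 3: SEND seq=453 -> fresh
Step 4: SEND seq=200 -> retransmit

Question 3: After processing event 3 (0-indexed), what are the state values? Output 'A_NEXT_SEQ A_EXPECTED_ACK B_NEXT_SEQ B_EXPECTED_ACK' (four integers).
After event 0: A_seq=102 A_ack=200 B_seq=200 B_ack=102
After event 1: A_seq=102 A_ack=200 B_seq=286 B_ack=102
After event 2: A_seq=102 A_ack=200 B_seq=453 B_ack=102
After event 3: A_seq=102 A_ack=200 B_seq=523 B_ack=102

102 200 523 102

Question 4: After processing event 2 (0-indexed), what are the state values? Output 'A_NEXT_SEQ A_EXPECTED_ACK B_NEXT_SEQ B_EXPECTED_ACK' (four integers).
After event 0: A_seq=102 A_ack=200 B_seq=200 B_ack=102
After event 1: A_seq=102 A_ack=200 B_seq=286 B_ack=102
After event 2: A_seq=102 A_ack=200 B_seq=453 B_ack=102

102 200 453 102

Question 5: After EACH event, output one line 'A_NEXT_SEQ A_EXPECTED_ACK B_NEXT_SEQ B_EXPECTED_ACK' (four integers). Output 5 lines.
102 200 200 102
102 200 286 102
102 200 453 102
102 200 523 102
102 523 523 102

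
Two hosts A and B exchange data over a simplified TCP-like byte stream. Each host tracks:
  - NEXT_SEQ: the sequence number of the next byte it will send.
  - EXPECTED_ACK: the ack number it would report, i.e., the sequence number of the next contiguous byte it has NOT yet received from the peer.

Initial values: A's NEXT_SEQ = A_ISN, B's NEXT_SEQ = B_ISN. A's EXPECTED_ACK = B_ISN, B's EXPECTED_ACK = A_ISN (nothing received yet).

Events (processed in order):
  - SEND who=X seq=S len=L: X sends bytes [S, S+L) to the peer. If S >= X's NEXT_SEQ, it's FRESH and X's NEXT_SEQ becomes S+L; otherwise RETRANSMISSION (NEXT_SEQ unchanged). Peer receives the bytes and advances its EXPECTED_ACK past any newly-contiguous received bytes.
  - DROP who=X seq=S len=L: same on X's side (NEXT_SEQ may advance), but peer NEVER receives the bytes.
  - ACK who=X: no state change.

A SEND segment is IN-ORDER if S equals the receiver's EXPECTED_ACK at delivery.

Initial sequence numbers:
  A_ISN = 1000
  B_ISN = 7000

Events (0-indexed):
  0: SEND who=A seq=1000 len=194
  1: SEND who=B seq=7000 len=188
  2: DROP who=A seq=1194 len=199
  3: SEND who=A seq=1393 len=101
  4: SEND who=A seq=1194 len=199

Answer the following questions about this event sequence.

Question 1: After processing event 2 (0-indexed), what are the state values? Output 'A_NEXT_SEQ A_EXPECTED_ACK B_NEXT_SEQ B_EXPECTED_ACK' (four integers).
After event 0: A_seq=1194 A_ack=7000 B_seq=7000 B_ack=1194
After event 1: A_seq=1194 A_ack=7188 B_seq=7188 B_ack=1194
After event 2: A_seq=1393 A_ack=7188 B_seq=7188 B_ack=1194

1393 7188 7188 1194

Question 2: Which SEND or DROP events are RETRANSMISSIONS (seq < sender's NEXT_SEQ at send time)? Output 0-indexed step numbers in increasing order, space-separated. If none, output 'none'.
Step 0: SEND seq=1000 -> fresh
Step 1: SEND seq=7000 -> fresh
Step 2: DROP seq=1194 -> fresh
Step 3: SEND seq=1393 -> fresh
Step 4: SEND seq=1194 -> retransmit

Answer: 4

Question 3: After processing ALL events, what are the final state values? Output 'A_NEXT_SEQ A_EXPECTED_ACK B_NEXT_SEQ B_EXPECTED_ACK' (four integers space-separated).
Answer: 1494 7188 7188 1494

Derivation:
After event 0: A_seq=1194 A_ack=7000 B_seq=7000 B_ack=1194
After event 1: A_seq=1194 A_ack=7188 B_seq=7188 B_ack=1194
After event 2: A_seq=1393 A_ack=7188 B_seq=7188 B_ack=1194
After event 3: A_seq=1494 A_ack=7188 B_seq=7188 B_ack=1194
After event 4: A_seq=1494 A_ack=7188 B_seq=7188 B_ack=1494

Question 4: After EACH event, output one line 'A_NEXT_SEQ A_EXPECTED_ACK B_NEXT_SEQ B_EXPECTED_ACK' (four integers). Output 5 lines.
1194 7000 7000 1194
1194 7188 7188 1194
1393 7188 7188 1194
1494 7188 7188 1194
1494 7188 7188 1494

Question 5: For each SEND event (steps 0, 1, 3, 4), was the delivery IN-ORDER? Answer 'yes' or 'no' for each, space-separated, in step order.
Answer: yes yes no yes

Derivation:
Step 0: SEND seq=1000 -> in-order
Step 1: SEND seq=7000 -> in-order
Step 3: SEND seq=1393 -> out-of-order
Step 4: SEND seq=1194 -> in-order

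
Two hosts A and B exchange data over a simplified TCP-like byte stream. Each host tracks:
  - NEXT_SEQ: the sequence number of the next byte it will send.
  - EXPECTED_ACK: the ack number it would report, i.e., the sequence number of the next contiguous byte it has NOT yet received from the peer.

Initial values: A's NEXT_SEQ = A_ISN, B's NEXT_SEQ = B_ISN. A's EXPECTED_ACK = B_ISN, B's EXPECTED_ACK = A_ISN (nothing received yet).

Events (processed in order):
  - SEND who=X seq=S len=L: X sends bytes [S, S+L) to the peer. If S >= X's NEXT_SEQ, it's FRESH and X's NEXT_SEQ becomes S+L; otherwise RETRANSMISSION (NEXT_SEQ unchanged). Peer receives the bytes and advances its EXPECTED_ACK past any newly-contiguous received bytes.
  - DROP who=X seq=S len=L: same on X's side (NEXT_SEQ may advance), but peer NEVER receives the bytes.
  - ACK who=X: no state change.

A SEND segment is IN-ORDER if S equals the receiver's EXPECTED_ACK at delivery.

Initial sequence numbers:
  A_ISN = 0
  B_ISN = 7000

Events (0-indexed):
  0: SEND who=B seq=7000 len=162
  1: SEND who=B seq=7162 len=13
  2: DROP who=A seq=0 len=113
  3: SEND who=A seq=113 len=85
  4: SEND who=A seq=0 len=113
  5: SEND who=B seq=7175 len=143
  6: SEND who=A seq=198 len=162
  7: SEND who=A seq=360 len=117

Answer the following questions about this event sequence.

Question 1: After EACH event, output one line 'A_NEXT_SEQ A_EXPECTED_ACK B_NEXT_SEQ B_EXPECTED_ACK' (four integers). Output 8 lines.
0 7162 7162 0
0 7175 7175 0
113 7175 7175 0
198 7175 7175 0
198 7175 7175 198
198 7318 7318 198
360 7318 7318 360
477 7318 7318 477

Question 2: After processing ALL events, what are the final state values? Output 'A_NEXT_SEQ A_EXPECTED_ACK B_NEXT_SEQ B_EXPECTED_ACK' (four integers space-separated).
After event 0: A_seq=0 A_ack=7162 B_seq=7162 B_ack=0
After event 1: A_seq=0 A_ack=7175 B_seq=7175 B_ack=0
After event 2: A_seq=113 A_ack=7175 B_seq=7175 B_ack=0
After event 3: A_seq=198 A_ack=7175 B_seq=7175 B_ack=0
After event 4: A_seq=198 A_ack=7175 B_seq=7175 B_ack=198
After event 5: A_seq=198 A_ack=7318 B_seq=7318 B_ack=198
After event 6: A_seq=360 A_ack=7318 B_seq=7318 B_ack=360
After event 7: A_seq=477 A_ack=7318 B_seq=7318 B_ack=477

Answer: 477 7318 7318 477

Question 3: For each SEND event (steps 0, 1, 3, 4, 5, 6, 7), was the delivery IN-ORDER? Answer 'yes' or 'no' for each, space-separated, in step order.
Step 0: SEND seq=7000 -> in-order
Step 1: SEND seq=7162 -> in-order
Step 3: SEND seq=113 -> out-of-order
Step 4: SEND seq=0 -> in-order
Step 5: SEND seq=7175 -> in-order
Step 6: SEND seq=198 -> in-order
Step 7: SEND seq=360 -> in-order

Answer: yes yes no yes yes yes yes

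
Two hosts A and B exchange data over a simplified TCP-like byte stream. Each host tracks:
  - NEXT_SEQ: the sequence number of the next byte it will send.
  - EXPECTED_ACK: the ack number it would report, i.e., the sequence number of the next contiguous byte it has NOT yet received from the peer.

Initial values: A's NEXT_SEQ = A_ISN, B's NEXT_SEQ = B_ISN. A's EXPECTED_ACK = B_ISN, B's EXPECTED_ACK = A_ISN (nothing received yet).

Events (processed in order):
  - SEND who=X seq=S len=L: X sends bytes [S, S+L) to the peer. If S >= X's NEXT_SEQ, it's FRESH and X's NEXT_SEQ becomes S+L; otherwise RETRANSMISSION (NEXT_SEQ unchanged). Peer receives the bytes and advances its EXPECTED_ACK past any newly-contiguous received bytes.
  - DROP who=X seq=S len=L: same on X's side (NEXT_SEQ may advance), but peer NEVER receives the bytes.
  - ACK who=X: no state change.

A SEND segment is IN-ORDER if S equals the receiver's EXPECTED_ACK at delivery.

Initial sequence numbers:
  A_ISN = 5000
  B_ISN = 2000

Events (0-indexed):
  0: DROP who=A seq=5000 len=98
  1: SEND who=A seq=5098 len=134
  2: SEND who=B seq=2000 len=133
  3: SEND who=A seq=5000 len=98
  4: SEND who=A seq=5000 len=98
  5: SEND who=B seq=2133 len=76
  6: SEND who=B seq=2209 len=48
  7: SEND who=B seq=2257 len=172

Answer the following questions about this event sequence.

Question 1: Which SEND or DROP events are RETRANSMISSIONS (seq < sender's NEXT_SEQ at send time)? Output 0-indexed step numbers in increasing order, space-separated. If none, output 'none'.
Step 0: DROP seq=5000 -> fresh
Step 1: SEND seq=5098 -> fresh
Step 2: SEND seq=2000 -> fresh
Step 3: SEND seq=5000 -> retransmit
Step 4: SEND seq=5000 -> retransmit
Step 5: SEND seq=2133 -> fresh
Step 6: SEND seq=2209 -> fresh
Step 7: SEND seq=2257 -> fresh

Answer: 3 4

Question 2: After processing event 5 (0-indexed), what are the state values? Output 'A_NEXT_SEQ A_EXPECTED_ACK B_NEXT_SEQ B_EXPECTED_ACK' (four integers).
After event 0: A_seq=5098 A_ack=2000 B_seq=2000 B_ack=5000
After event 1: A_seq=5232 A_ack=2000 B_seq=2000 B_ack=5000
After event 2: A_seq=5232 A_ack=2133 B_seq=2133 B_ack=5000
After event 3: A_seq=5232 A_ack=2133 B_seq=2133 B_ack=5232
After event 4: A_seq=5232 A_ack=2133 B_seq=2133 B_ack=5232
After event 5: A_seq=5232 A_ack=2209 B_seq=2209 B_ack=5232

5232 2209 2209 5232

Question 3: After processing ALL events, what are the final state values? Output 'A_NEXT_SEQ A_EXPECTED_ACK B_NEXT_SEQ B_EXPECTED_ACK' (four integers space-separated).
Answer: 5232 2429 2429 5232

Derivation:
After event 0: A_seq=5098 A_ack=2000 B_seq=2000 B_ack=5000
After event 1: A_seq=5232 A_ack=2000 B_seq=2000 B_ack=5000
After event 2: A_seq=5232 A_ack=2133 B_seq=2133 B_ack=5000
After event 3: A_seq=5232 A_ack=2133 B_seq=2133 B_ack=5232
After event 4: A_seq=5232 A_ack=2133 B_seq=2133 B_ack=5232
After event 5: A_seq=5232 A_ack=2209 B_seq=2209 B_ack=5232
After event 6: A_seq=5232 A_ack=2257 B_seq=2257 B_ack=5232
After event 7: A_seq=5232 A_ack=2429 B_seq=2429 B_ack=5232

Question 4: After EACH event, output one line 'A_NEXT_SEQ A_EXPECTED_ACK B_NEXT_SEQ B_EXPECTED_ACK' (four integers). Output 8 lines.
5098 2000 2000 5000
5232 2000 2000 5000
5232 2133 2133 5000
5232 2133 2133 5232
5232 2133 2133 5232
5232 2209 2209 5232
5232 2257 2257 5232
5232 2429 2429 5232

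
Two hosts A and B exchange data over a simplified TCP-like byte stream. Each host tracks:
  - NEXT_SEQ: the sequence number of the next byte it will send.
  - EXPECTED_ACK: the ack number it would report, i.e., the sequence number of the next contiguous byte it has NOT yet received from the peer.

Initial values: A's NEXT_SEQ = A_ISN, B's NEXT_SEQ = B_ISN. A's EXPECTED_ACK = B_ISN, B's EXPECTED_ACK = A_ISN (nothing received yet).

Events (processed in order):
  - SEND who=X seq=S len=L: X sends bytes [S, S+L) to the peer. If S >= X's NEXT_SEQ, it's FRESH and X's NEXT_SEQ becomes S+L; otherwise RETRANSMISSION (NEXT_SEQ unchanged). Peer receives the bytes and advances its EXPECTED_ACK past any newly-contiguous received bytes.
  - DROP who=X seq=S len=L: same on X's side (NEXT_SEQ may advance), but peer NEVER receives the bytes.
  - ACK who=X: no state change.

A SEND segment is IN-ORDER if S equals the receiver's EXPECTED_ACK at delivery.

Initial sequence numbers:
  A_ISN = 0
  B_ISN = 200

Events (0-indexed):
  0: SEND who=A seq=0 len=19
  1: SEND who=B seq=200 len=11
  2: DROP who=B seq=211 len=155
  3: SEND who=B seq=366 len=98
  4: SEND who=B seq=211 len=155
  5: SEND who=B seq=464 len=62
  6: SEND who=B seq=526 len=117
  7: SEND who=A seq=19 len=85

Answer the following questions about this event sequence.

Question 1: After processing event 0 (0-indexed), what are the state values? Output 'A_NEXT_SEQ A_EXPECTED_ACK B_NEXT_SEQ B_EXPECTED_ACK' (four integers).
After event 0: A_seq=19 A_ack=200 B_seq=200 B_ack=19

19 200 200 19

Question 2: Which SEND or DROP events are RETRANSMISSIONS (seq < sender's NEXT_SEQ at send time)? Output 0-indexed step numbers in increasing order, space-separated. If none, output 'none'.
Step 0: SEND seq=0 -> fresh
Step 1: SEND seq=200 -> fresh
Step 2: DROP seq=211 -> fresh
Step 3: SEND seq=366 -> fresh
Step 4: SEND seq=211 -> retransmit
Step 5: SEND seq=464 -> fresh
Step 6: SEND seq=526 -> fresh
Step 7: SEND seq=19 -> fresh

Answer: 4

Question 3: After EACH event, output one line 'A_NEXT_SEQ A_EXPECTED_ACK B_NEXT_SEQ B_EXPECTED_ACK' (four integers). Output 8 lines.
19 200 200 19
19 211 211 19
19 211 366 19
19 211 464 19
19 464 464 19
19 526 526 19
19 643 643 19
104 643 643 104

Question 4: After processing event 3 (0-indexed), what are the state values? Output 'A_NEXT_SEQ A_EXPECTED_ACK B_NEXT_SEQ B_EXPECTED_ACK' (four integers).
After event 0: A_seq=19 A_ack=200 B_seq=200 B_ack=19
After event 1: A_seq=19 A_ack=211 B_seq=211 B_ack=19
After event 2: A_seq=19 A_ack=211 B_seq=366 B_ack=19
After event 3: A_seq=19 A_ack=211 B_seq=464 B_ack=19

19 211 464 19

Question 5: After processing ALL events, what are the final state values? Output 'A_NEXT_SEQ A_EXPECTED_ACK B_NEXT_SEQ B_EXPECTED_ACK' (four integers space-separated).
Answer: 104 643 643 104

Derivation:
After event 0: A_seq=19 A_ack=200 B_seq=200 B_ack=19
After event 1: A_seq=19 A_ack=211 B_seq=211 B_ack=19
After event 2: A_seq=19 A_ack=211 B_seq=366 B_ack=19
After event 3: A_seq=19 A_ack=211 B_seq=464 B_ack=19
After event 4: A_seq=19 A_ack=464 B_seq=464 B_ack=19
After event 5: A_seq=19 A_ack=526 B_seq=526 B_ack=19
After event 6: A_seq=19 A_ack=643 B_seq=643 B_ack=19
After event 7: A_seq=104 A_ack=643 B_seq=643 B_ack=104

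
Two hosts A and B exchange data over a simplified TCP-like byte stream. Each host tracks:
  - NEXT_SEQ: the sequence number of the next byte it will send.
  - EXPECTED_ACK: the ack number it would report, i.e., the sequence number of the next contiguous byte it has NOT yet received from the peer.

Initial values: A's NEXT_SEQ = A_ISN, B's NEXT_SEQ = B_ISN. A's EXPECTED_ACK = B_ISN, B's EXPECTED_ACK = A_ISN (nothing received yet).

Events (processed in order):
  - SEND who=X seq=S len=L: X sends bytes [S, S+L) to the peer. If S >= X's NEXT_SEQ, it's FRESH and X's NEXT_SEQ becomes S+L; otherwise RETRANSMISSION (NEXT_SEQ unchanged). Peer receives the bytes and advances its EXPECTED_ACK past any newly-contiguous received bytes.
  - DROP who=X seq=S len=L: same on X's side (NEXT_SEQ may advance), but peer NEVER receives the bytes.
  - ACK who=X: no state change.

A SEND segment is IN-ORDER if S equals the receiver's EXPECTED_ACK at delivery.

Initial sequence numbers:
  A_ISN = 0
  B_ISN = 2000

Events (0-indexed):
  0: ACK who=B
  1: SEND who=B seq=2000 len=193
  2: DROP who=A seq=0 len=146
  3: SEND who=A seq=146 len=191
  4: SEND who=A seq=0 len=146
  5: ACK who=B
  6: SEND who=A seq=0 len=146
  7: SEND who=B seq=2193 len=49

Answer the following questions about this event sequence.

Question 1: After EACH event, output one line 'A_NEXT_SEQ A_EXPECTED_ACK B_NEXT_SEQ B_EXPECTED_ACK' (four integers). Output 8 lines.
0 2000 2000 0
0 2193 2193 0
146 2193 2193 0
337 2193 2193 0
337 2193 2193 337
337 2193 2193 337
337 2193 2193 337
337 2242 2242 337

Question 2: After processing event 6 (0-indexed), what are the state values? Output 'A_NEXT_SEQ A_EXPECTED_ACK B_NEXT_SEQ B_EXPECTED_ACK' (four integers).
After event 0: A_seq=0 A_ack=2000 B_seq=2000 B_ack=0
After event 1: A_seq=0 A_ack=2193 B_seq=2193 B_ack=0
After event 2: A_seq=146 A_ack=2193 B_seq=2193 B_ack=0
After event 3: A_seq=337 A_ack=2193 B_seq=2193 B_ack=0
After event 4: A_seq=337 A_ack=2193 B_seq=2193 B_ack=337
After event 5: A_seq=337 A_ack=2193 B_seq=2193 B_ack=337
After event 6: A_seq=337 A_ack=2193 B_seq=2193 B_ack=337

337 2193 2193 337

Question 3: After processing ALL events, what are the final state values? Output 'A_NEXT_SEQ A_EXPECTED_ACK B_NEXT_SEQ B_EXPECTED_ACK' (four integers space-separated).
Answer: 337 2242 2242 337

Derivation:
After event 0: A_seq=0 A_ack=2000 B_seq=2000 B_ack=0
After event 1: A_seq=0 A_ack=2193 B_seq=2193 B_ack=0
After event 2: A_seq=146 A_ack=2193 B_seq=2193 B_ack=0
After event 3: A_seq=337 A_ack=2193 B_seq=2193 B_ack=0
After event 4: A_seq=337 A_ack=2193 B_seq=2193 B_ack=337
After event 5: A_seq=337 A_ack=2193 B_seq=2193 B_ack=337
After event 6: A_seq=337 A_ack=2193 B_seq=2193 B_ack=337
After event 7: A_seq=337 A_ack=2242 B_seq=2242 B_ack=337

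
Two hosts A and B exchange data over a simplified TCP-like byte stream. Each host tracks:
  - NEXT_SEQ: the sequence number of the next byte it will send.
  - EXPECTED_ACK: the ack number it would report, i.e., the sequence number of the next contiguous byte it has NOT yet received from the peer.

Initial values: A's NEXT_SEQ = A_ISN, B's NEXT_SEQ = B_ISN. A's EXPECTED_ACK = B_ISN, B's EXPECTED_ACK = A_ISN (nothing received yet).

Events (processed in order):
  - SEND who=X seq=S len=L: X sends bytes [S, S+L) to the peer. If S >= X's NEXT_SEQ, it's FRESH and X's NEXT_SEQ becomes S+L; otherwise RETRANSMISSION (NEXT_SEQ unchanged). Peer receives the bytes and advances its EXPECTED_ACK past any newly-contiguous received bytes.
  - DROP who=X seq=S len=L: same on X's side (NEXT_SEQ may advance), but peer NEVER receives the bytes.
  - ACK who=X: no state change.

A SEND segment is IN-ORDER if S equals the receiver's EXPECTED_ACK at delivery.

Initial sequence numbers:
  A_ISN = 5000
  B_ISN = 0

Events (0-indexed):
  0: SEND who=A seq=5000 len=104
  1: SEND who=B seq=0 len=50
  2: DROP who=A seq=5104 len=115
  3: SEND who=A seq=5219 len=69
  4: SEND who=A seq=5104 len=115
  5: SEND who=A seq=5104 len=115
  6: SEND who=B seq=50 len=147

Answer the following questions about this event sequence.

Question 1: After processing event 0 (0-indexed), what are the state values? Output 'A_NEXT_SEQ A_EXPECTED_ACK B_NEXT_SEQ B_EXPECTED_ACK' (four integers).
After event 0: A_seq=5104 A_ack=0 B_seq=0 B_ack=5104

5104 0 0 5104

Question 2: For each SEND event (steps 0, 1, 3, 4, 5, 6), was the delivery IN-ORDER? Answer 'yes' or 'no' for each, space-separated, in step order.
Answer: yes yes no yes no yes

Derivation:
Step 0: SEND seq=5000 -> in-order
Step 1: SEND seq=0 -> in-order
Step 3: SEND seq=5219 -> out-of-order
Step 4: SEND seq=5104 -> in-order
Step 5: SEND seq=5104 -> out-of-order
Step 6: SEND seq=50 -> in-order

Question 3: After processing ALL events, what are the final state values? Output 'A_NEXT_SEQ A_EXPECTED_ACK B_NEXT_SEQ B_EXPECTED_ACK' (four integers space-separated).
After event 0: A_seq=5104 A_ack=0 B_seq=0 B_ack=5104
After event 1: A_seq=5104 A_ack=50 B_seq=50 B_ack=5104
After event 2: A_seq=5219 A_ack=50 B_seq=50 B_ack=5104
After event 3: A_seq=5288 A_ack=50 B_seq=50 B_ack=5104
After event 4: A_seq=5288 A_ack=50 B_seq=50 B_ack=5288
After event 5: A_seq=5288 A_ack=50 B_seq=50 B_ack=5288
After event 6: A_seq=5288 A_ack=197 B_seq=197 B_ack=5288

Answer: 5288 197 197 5288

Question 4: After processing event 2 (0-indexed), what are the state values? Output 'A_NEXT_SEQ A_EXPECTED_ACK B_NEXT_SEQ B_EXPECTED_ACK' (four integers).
After event 0: A_seq=5104 A_ack=0 B_seq=0 B_ack=5104
After event 1: A_seq=5104 A_ack=50 B_seq=50 B_ack=5104
After event 2: A_seq=5219 A_ack=50 B_seq=50 B_ack=5104

5219 50 50 5104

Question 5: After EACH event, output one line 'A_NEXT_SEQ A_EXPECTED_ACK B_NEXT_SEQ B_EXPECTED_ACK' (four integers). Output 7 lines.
5104 0 0 5104
5104 50 50 5104
5219 50 50 5104
5288 50 50 5104
5288 50 50 5288
5288 50 50 5288
5288 197 197 5288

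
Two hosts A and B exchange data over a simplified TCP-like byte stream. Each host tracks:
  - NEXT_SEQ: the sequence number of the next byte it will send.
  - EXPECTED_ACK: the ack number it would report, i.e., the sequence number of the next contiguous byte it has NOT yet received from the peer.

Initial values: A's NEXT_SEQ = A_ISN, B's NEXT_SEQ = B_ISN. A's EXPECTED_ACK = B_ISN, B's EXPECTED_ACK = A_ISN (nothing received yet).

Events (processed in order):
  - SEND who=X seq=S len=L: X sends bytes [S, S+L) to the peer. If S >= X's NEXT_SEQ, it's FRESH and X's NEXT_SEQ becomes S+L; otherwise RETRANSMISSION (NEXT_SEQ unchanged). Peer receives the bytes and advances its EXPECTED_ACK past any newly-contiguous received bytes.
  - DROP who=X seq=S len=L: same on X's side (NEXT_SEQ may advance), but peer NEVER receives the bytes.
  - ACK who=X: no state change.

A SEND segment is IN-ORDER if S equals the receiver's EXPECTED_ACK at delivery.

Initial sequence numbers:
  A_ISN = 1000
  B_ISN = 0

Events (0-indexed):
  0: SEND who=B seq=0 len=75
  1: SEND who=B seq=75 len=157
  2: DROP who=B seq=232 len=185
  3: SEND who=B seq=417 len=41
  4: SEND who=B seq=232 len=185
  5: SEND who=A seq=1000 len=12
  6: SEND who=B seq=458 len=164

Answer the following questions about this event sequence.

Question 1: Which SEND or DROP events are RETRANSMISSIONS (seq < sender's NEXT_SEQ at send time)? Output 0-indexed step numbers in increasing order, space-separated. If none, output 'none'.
Step 0: SEND seq=0 -> fresh
Step 1: SEND seq=75 -> fresh
Step 2: DROP seq=232 -> fresh
Step 3: SEND seq=417 -> fresh
Step 4: SEND seq=232 -> retransmit
Step 5: SEND seq=1000 -> fresh
Step 6: SEND seq=458 -> fresh

Answer: 4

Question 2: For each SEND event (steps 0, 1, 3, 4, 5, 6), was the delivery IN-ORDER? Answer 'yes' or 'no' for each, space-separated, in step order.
Answer: yes yes no yes yes yes

Derivation:
Step 0: SEND seq=0 -> in-order
Step 1: SEND seq=75 -> in-order
Step 3: SEND seq=417 -> out-of-order
Step 4: SEND seq=232 -> in-order
Step 5: SEND seq=1000 -> in-order
Step 6: SEND seq=458 -> in-order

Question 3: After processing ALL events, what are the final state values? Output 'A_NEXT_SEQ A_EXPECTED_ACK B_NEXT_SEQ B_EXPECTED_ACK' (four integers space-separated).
Answer: 1012 622 622 1012

Derivation:
After event 0: A_seq=1000 A_ack=75 B_seq=75 B_ack=1000
After event 1: A_seq=1000 A_ack=232 B_seq=232 B_ack=1000
After event 2: A_seq=1000 A_ack=232 B_seq=417 B_ack=1000
After event 3: A_seq=1000 A_ack=232 B_seq=458 B_ack=1000
After event 4: A_seq=1000 A_ack=458 B_seq=458 B_ack=1000
After event 5: A_seq=1012 A_ack=458 B_seq=458 B_ack=1012
After event 6: A_seq=1012 A_ack=622 B_seq=622 B_ack=1012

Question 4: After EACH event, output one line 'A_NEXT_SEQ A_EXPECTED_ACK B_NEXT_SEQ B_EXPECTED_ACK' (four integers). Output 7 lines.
1000 75 75 1000
1000 232 232 1000
1000 232 417 1000
1000 232 458 1000
1000 458 458 1000
1012 458 458 1012
1012 622 622 1012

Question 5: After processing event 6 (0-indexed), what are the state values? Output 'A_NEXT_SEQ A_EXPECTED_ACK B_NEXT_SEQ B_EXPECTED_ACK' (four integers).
After event 0: A_seq=1000 A_ack=75 B_seq=75 B_ack=1000
After event 1: A_seq=1000 A_ack=232 B_seq=232 B_ack=1000
After event 2: A_seq=1000 A_ack=232 B_seq=417 B_ack=1000
After event 3: A_seq=1000 A_ack=232 B_seq=458 B_ack=1000
After event 4: A_seq=1000 A_ack=458 B_seq=458 B_ack=1000
After event 5: A_seq=1012 A_ack=458 B_seq=458 B_ack=1012
After event 6: A_seq=1012 A_ack=622 B_seq=622 B_ack=1012

1012 622 622 1012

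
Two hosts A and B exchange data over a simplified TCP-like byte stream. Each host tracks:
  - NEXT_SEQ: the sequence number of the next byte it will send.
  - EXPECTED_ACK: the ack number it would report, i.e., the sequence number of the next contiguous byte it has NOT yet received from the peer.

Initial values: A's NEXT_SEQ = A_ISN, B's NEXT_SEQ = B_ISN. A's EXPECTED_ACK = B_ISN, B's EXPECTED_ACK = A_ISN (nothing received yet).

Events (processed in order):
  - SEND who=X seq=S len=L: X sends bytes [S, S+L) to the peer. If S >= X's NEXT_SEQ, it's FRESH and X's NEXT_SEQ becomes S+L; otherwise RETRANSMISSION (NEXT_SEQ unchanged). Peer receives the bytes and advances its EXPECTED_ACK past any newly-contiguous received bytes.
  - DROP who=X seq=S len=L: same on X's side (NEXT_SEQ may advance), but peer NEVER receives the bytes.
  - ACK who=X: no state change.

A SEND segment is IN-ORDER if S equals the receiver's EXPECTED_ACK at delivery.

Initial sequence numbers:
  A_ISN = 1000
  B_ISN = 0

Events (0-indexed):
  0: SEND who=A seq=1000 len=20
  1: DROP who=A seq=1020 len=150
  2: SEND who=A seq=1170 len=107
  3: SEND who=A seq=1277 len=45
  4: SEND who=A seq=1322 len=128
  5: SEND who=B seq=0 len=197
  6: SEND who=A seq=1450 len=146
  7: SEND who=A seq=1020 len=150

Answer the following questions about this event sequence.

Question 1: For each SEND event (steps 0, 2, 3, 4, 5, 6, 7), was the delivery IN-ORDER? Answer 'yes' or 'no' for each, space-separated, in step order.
Answer: yes no no no yes no yes

Derivation:
Step 0: SEND seq=1000 -> in-order
Step 2: SEND seq=1170 -> out-of-order
Step 3: SEND seq=1277 -> out-of-order
Step 4: SEND seq=1322 -> out-of-order
Step 5: SEND seq=0 -> in-order
Step 6: SEND seq=1450 -> out-of-order
Step 7: SEND seq=1020 -> in-order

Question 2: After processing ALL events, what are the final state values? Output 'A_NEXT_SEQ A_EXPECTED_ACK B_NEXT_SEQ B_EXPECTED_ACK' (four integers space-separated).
Answer: 1596 197 197 1596

Derivation:
After event 0: A_seq=1020 A_ack=0 B_seq=0 B_ack=1020
After event 1: A_seq=1170 A_ack=0 B_seq=0 B_ack=1020
After event 2: A_seq=1277 A_ack=0 B_seq=0 B_ack=1020
After event 3: A_seq=1322 A_ack=0 B_seq=0 B_ack=1020
After event 4: A_seq=1450 A_ack=0 B_seq=0 B_ack=1020
After event 5: A_seq=1450 A_ack=197 B_seq=197 B_ack=1020
After event 6: A_seq=1596 A_ack=197 B_seq=197 B_ack=1020
After event 7: A_seq=1596 A_ack=197 B_seq=197 B_ack=1596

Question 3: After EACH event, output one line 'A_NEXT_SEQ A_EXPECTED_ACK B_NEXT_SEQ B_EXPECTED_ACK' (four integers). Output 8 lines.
1020 0 0 1020
1170 0 0 1020
1277 0 0 1020
1322 0 0 1020
1450 0 0 1020
1450 197 197 1020
1596 197 197 1020
1596 197 197 1596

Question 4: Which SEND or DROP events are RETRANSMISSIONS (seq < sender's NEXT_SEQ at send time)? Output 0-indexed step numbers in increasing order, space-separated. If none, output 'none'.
Answer: 7

Derivation:
Step 0: SEND seq=1000 -> fresh
Step 1: DROP seq=1020 -> fresh
Step 2: SEND seq=1170 -> fresh
Step 3: SEND seq=1277 -> fresh
Step 4: SEND seq=1322 -> fresh
Step 5: SEND seq=0 -> fresh
Step 6: SEND seq=1450 -> fresh
Step 7: SEND seq=1020 -> retransmit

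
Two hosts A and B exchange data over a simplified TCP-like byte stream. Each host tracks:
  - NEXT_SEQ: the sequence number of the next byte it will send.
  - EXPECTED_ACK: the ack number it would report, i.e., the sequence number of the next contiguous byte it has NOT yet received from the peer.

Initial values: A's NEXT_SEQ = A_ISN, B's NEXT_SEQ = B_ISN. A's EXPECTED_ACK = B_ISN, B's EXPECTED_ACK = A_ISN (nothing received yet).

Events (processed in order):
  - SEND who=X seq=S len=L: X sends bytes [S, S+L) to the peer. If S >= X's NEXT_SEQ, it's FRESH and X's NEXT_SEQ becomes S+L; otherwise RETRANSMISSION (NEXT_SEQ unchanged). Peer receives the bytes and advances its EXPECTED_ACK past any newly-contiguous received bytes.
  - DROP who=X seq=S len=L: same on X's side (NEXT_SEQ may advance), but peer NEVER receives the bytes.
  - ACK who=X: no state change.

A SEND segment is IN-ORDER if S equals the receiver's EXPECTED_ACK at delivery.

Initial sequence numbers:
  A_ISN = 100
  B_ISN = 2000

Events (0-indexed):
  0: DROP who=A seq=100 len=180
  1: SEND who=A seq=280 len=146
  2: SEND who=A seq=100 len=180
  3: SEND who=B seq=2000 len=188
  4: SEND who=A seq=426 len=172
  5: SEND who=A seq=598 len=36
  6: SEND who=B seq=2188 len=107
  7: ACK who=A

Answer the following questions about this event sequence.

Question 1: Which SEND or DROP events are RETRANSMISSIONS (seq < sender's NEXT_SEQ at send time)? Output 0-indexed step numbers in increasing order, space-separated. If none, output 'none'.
Answer: 2

Derivation:
Step 0: DROP seq=100 -> fresh
Step 1: SEND seq=280 -> fresh
Step 2: SEND seq=100 -> retransmit
Step 3: SEND seq=2000 -> fresh
Step 4: SEND seq=426 -> fresh
Step 5: SEND seq=598 -> fresh
Step 6: SEND seq=2188 -> fresh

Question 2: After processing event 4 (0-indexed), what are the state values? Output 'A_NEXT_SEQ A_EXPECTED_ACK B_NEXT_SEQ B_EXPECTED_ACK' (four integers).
After event 0: A_seq=280 A_ack=2000 B_seq=2000 B_ack=100
After event 1: A_seq=426 A_ack=2000 B_seq=2000 B_ack=100
After event 2: A_seq=426 A_ack=2000 B_seq=2000 B_ack=426
After event 3: A_seq=426 A_ack=2188 B_seq=2188 B_ack=426
After event 4: A_seq=598 A_ack=2188 B_seq=2188 B_ack=598

598 2188 2188 598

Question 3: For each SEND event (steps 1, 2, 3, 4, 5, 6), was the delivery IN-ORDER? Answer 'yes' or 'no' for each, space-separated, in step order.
Answer: no yes yes yes yes yes

Derivation:
Step 1: SEND seq=280 -> out-of-order
Step 2: SEND seq=100 -> in-order
Step 3: SEND seq=2000 -> in-order
Step 4: SEND seq=426 -> in-order
Step 5: SEND seq=598 -> in-order
Step 6: SEND seq=2188 -> in-order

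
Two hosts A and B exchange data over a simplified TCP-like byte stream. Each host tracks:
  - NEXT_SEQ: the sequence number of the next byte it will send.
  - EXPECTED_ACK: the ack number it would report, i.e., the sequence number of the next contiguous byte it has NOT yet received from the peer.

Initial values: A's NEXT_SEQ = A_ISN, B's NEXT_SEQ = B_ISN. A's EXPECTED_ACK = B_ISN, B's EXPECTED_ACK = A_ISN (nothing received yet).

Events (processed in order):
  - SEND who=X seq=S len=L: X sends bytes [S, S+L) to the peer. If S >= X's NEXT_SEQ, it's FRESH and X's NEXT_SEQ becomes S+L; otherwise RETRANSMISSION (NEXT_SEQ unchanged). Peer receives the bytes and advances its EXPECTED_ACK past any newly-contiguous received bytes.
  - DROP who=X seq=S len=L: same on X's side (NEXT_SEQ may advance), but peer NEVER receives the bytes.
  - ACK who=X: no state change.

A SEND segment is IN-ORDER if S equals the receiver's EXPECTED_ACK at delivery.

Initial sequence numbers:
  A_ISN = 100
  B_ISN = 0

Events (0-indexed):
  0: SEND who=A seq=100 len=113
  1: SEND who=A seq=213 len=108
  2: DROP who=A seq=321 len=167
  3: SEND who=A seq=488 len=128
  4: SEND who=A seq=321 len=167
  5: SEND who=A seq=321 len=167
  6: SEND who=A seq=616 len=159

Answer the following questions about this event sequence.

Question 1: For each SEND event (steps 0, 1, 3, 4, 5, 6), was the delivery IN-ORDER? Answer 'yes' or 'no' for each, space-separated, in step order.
Answer: yes yes no yes no yes

Derivation:
Step 0: SEND seq=100 -> in-order
Step 1: SEND seq=213 -> in-order
Step 3: SEND seq=488 -> out-of-order
Step 4: SEND seq=321 -> in-order
Step 5: SEND seq=321 -> out-of-order
Step 6: SEND seq=616 -> in-order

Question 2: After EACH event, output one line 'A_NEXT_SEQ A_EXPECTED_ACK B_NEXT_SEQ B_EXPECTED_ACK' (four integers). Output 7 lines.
213 0 0 213
321 0 0 321
488 0 0 321
616 0 0 321
616 0 0 616
616 0 0 616
775 0 0 775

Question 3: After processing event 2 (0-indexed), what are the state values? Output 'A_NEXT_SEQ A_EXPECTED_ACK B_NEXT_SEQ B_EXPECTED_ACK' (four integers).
After event 0: A_seq=213 A_ack=0 B_seq=0 B_ack=213
After event 1: A_seq=321 A_ack=0 B_seq=0 B_ack=321
After event 2: A_seq=488 A_ack=0 B_seq=0 B_ack=321

488 0 0 321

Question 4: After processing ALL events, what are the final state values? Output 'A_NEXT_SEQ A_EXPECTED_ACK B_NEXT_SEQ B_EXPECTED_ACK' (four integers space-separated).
Answer: 775 0 0 775

Derivation:
After event 0: A_seq=213 A_ack=0 B_seq=0 B_ack=213
After event 1: A_seq=321 A_ack=0 B_seq=0 B_ack=321
After event 2: A_seq=488 A_ack=0 B_seq=0 B_ack=321
After event 3: A_seq=616 A_ack=0 B_seq=0 B_ack=321
After event 4: A_seq=616 A_ack=0 B_seq=0 B_ack=616
After event 5: A_seq=616 A_ack=0 B_seq=0 B_ack=616
After event 6: A_seq=775 A_ack=0 B_seq=0 B_ack=775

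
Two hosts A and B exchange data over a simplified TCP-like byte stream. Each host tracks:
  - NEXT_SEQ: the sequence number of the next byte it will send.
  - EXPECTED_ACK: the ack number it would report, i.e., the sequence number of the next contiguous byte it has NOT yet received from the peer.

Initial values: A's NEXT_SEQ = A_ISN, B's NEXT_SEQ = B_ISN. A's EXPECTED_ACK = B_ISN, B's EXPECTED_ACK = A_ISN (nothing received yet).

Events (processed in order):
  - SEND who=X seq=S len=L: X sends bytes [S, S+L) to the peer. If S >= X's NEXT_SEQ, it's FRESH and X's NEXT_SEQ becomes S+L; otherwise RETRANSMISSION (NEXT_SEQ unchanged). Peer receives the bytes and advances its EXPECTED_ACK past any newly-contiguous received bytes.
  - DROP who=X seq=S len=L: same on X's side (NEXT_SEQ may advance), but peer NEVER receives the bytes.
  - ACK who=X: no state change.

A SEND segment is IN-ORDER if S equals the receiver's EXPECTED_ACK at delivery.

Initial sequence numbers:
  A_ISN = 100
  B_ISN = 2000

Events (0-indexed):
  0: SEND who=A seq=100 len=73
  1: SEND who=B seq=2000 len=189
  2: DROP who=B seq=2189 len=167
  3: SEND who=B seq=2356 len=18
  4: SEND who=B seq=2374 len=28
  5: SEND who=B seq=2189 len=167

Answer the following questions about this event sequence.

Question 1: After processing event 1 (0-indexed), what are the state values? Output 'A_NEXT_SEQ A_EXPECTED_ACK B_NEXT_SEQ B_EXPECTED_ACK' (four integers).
After event 0: A_seq=173 A_ack=2000 B_seq=2000 B_ack=173
After event 1: A_seq=173 A_ack=2189 B_seq=2189 B_ack=173

173 2189 2189 173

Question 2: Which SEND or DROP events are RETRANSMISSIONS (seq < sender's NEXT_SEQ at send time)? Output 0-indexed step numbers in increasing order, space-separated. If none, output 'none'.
Step 0: SEND seq=100 -> fresh
Step 1: SEND seq=2000 -> fresh
Step 2: DROP seq=2189 -> fresh
Step 3: SEND seq=2356 -> fresh
Step 4: SEND seq=2374 -> fresh
Step 5: SEND seq=2189 -> retransmit

Answer: 5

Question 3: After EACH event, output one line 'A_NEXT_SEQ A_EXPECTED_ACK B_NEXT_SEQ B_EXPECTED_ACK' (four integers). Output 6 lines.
173 2000 2000 173
173 2189 2189 173
173 2189 2356 173
173 2189 2374 173
173 2189 2402 173
173 2402 2402 173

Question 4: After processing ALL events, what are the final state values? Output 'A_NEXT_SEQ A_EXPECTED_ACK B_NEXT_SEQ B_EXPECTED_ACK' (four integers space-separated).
Answer: 173 2402 2402 173

Derivation:
After event 0: A_seq=173 A_ack=2000 B_seq=2000 B_ack=173
After event 1: A_seq=173 A_ack=2189 B_seq=2189 B_ack=173
After event 2: A_seq=173 A_ack=2189 B_seq=2356 B_ack=173
After event 3: A_seq=173 A_ack=2189 B_seq=2374 B_ack=173
After event 4: A_seq=173 A_ack=2189 B_seq=2402 B_ack=173
After event 5: A_seq=173 A_ack=2402 B_seq=2402 B_ack=173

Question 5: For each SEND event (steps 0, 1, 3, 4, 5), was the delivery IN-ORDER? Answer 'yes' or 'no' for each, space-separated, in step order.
Answer: yes yes no no yes

Derivation:
Step 0: SEND seq=100 -> in-order
Step 1: SEND seq=2000 -> in-order
Step 3: SEND seq=2356 -> out-of-order
Step 4: SEND seq=2374 -> out-of-order
Step 5: SEND seq=2189 -> in-order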